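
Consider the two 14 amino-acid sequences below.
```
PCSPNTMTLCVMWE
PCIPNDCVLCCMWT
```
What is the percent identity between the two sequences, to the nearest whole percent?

Mismatches at positions 3, 6, 7, 8, 11, 14 (1-based): 6 of 14.
Identical positions: 8/14 = 57.14% → 57%.

57%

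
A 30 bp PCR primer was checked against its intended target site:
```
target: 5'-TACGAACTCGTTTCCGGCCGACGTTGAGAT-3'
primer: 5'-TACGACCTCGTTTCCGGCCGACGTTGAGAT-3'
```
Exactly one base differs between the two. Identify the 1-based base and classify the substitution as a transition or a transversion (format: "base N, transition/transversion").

base 6, transversion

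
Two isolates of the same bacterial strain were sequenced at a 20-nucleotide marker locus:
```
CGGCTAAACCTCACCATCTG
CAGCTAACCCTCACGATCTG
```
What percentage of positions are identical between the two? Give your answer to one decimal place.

85.0%

Mismatches at positions 2, 8, 15 (1-based): 3 of 20.
Identical positions: 17/20 = 85% → 85.0%.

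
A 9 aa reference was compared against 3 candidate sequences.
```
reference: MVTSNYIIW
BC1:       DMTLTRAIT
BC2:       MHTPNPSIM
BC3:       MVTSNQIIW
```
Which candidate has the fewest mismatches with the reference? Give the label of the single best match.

BC3

BC1 differs at 7 positions; BC2 differs at 5 positions; BC3 differs at 1 position. The closest is BC3.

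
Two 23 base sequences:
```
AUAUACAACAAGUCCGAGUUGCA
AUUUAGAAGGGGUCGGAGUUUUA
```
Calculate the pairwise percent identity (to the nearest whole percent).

65%

8 positions differ (3, 6, 9, 10, 11, 15, 21, 22), so 15 of 23 match: 15/23 = 65.22%.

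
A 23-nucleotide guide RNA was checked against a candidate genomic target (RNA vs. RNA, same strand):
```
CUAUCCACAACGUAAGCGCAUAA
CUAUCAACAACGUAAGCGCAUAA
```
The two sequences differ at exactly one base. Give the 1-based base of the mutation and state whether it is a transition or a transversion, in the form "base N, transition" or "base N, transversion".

base 6, transversion

The sequences differ only at base 6: C→A (pyrimidine→purine), a transversion.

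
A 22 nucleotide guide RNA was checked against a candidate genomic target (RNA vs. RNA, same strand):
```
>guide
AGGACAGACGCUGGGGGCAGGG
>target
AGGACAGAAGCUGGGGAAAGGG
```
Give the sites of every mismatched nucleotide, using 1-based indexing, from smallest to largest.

9, 17, 18

Scanning 1-based: 9: C/A; 17: G/A; 18: C/A.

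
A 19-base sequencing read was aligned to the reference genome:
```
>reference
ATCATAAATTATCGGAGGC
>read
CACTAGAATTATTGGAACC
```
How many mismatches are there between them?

8

Comparing position by position, 8 bases differ: 1 (A/C), 2 (T/A), 4 (A/T), 5 (T/A), 6 (A/G), 13 (C/T), 17 (G/A), 18 (G/C).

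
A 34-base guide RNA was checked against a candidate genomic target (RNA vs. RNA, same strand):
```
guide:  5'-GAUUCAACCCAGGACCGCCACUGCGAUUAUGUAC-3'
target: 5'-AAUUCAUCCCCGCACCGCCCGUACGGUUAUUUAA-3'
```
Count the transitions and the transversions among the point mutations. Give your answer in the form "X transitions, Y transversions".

Transitions (purine↔purine or pyrimidine↔pyrimidine): 1 G→A, 23 G→A, 26 A→G.
Transversions (purine↔pyrimidine): 7 A→U, 11 A→C, 13 G→C, 20 A→C, 21 C→G, 31 G→U, 34 C→A.

3 transitions, 7 transversions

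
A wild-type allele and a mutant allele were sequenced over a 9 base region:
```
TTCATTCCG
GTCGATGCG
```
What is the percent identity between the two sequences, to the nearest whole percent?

4 positions differ (1, 4, 5, 7), so 5 of 9 match: 5/9 = 55.56%.

56%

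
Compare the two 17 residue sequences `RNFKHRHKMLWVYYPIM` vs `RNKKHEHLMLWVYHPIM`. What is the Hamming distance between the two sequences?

The sequences differ at positions 3, 6, 8, 14 (1-based) — 4 in total.

4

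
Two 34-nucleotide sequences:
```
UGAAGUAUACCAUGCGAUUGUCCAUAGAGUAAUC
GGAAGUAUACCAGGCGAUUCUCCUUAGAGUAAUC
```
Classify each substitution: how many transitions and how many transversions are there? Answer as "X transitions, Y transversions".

0 transitions, 4 transversions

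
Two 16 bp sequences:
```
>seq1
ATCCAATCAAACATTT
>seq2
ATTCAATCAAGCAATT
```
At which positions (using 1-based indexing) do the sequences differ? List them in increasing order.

3, 11, 14

Differences at position 3 (C→T), position 11 (A→G), position 14 (T→A).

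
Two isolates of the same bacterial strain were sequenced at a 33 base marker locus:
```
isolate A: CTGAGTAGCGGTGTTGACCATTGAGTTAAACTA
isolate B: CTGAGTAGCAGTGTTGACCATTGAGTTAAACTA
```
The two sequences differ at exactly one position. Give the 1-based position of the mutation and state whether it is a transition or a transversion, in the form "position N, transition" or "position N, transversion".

position 10, transition

Position 10 changes G→A. G is a purine and A is a purine, so this is a transition.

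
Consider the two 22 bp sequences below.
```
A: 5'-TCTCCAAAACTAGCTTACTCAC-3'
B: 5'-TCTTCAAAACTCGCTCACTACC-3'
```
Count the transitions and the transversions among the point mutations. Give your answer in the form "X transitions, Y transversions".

2 transitions, 3 transversions

Mismatches (1-based):
site 4: C→T (pyrimidine→pyrimidine, transition)
site 12: A→C (purine→pyrimidine, transversion)
site 16: T→C (pyrimidine→pyrimidine, transition)
site 20: C→A (pyrimidine→purine, transversion)
site 21: A→C (purine→pyrimidine, transversion)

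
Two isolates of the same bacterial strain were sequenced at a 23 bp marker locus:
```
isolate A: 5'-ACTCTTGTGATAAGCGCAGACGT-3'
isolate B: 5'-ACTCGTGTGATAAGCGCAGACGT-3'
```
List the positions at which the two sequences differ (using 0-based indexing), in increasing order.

Differences at position 4 (T→G).

4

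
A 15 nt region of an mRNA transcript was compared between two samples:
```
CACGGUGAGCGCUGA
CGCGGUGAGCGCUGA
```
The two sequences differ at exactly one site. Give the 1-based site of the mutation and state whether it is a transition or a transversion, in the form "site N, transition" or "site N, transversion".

site 2, transition

Site 2 changes A→G. A is a purine and G is a purine, so this is a transition.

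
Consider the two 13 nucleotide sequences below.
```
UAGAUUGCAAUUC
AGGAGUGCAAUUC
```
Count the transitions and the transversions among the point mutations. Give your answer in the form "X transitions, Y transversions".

1 transition, 2 transversions

Transitions (purine↔purine or pyrimidine↔pyrimidine): 2 A→G.
Transversions (purine↔pyrimidine): 1 U→A, 5 U→G.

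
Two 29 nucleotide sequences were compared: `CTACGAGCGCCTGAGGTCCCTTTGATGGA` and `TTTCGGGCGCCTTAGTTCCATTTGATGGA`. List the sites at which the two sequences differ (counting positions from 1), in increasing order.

1, 3, 6, 13, 16, 20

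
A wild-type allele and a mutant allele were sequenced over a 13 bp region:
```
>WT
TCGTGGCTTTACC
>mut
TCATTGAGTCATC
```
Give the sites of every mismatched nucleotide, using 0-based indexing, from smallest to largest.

2, 4, 6, 7, 9, 11

Scanning 0-based: 2: G/A; 4: G/T; 6: C/A; 7: T/G; 9: T/C; 11: C/T.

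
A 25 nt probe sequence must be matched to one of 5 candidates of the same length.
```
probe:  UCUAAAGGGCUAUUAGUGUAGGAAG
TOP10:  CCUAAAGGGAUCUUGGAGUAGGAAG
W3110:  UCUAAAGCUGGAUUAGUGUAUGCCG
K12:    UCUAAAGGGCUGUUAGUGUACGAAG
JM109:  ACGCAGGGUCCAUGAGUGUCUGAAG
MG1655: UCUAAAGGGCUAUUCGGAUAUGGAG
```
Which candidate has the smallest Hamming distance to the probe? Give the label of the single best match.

K12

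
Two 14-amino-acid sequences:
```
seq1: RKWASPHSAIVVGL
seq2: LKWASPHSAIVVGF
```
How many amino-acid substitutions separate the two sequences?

Comparing position by position, 2 positions differ: 1 (R/L), 14 (L/F).

2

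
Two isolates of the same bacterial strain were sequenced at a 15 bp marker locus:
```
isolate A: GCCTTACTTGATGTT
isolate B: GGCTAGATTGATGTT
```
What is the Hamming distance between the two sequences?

4

Mismatches (1-based): site 2: C→G; site 5: T→A; site 6: A→G; site 7: C→A.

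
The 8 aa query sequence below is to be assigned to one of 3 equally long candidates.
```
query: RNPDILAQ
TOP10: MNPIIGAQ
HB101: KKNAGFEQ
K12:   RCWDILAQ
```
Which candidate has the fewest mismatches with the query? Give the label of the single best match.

K12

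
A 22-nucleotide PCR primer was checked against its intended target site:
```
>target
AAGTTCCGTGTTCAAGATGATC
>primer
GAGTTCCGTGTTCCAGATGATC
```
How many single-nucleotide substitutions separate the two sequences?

The sequences differ at bases 1, 14 (1-based) — 2 in total.

2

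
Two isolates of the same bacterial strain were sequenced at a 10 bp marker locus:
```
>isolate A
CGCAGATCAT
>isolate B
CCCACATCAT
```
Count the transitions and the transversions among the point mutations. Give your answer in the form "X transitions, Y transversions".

0 transitions, 2 transversions

Mismatches (1-based):
base 2: G→C (purine→pyrimidine, transversion)
base 5: G→C (purine→pyrimidine, transversion)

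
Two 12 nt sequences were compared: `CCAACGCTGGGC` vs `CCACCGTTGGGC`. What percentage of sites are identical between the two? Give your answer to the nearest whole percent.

83%

Mismatches at positions 4, 7 (1-based): 2 of 12.
Identical positions: 10/12 = 83.33% → 83%.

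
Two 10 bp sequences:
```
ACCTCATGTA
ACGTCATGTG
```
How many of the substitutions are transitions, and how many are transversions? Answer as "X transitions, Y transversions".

Mismatches (1-based):
base 3: C→G (pyrimidine→purine, transversion)
base 10: A→G (purine→purine, transition)

1 transition, 1 transversion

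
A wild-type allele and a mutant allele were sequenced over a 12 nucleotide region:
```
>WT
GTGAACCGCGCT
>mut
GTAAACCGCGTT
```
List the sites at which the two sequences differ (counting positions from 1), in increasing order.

Scanning 1-based: 3: G/A; 11: C/T.

3, 11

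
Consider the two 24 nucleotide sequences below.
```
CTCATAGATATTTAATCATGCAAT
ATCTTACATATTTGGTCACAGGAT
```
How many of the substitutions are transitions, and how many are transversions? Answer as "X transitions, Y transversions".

Transitions (purine↔purine or pyrimidine↔pyrimidine): 14 A→G, 15 A→G, 19 T→C, 20 G→A, 22 A→G.
Transversions (purine↔pyrimidine): 1 C→A, 4 A→T, 7 G→C, 21 C→G.

5 transitions, 4 transversions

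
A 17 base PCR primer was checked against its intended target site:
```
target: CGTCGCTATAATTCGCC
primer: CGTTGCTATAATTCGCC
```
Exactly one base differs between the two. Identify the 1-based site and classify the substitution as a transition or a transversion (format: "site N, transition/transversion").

The sequences differ only at site 4: C→T (pyrimidine→pyrimidine), a transition.

site 4, transition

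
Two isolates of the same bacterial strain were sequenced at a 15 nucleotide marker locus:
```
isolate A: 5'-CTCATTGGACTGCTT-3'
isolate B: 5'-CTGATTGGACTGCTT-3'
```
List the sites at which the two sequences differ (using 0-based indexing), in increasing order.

2

Differences at site 2 (C→G).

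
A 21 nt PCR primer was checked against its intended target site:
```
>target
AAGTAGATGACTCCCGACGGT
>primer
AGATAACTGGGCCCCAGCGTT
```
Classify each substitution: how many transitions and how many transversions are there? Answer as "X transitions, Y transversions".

Transitions (purine↔purine or pyrimidine↔pyrimidine): 2 A→G, 3 G→A, 6 G→A, 10 A→G, 12 T→C, 16 G→A, 17 A→G.
Transversions (purine↔pyrimidine): 7 A→C, 11 C→G, 20 G→T.

7 transitions, 3 transversions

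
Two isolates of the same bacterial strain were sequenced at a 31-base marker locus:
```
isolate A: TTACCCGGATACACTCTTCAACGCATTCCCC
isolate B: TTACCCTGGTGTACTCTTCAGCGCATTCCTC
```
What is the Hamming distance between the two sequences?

Mismatches (1-based): base 7: G→T; base 9: A→G; base 11: A→G; base 12: C→T; base 21: A→G; base 30: C→T.

6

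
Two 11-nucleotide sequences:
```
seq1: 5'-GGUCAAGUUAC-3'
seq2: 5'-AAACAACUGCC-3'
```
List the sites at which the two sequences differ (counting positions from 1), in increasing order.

1, 2, 3, 7, 9, 10

Differences at site 1 (G→A), site 2 (G→A), site 3 (U→A), site 7 (G→C), site 9 (U→G), site 10 (A→C).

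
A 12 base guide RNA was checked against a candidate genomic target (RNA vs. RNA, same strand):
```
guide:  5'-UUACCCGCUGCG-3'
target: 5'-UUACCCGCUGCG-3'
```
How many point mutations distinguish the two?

No positions differ; the sequences are identical.

0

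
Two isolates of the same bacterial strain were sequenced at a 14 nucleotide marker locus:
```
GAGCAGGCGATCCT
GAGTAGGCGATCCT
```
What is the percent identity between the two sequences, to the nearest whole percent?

93%

1 position differs (4), so 13 of 14 match: 13/14 = 92.86%.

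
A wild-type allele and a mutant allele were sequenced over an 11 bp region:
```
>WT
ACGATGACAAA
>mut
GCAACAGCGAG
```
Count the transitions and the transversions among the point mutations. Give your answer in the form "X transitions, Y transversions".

Transitions (purine↔purine or pyrimidine↔pyrimidine): 1 A→G, 3 G→A, 5 T→C, 6 G→A, 7 A→G, 9 A→G, 11 A→G.
Transversions (purine↔pyrimidine): none.

7 transitions, 0 transversions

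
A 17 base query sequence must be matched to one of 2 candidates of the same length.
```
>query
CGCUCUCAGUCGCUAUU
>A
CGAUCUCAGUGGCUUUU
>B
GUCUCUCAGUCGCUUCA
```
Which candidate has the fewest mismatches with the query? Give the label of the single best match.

A

Hamming distances to query — A: 3; B: 5.
Smallest is A with 3 mismatches.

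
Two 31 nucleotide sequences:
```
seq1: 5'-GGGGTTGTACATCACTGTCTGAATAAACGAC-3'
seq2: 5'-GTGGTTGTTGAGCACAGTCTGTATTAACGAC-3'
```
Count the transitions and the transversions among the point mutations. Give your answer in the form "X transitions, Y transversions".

0 transitions, 7 transversions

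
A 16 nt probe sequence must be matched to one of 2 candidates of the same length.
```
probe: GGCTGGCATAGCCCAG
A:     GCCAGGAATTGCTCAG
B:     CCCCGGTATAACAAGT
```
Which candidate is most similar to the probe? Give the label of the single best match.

A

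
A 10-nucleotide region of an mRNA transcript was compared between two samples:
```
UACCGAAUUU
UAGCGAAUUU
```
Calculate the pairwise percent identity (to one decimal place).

90.0%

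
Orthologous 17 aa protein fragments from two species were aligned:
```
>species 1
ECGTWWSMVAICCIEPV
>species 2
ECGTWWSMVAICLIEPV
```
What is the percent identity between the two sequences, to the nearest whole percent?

Mismatch at position 13 (1-based): 1 of 17.
Identical positions: 16/17 = 94.12% → 94%.

94%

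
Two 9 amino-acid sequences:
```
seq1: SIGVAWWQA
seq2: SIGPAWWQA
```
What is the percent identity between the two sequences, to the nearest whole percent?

Mismatch at position 4 (1-based): 1 of 9.
Identical positions: 8/9 = 88.89% → 89%.

89%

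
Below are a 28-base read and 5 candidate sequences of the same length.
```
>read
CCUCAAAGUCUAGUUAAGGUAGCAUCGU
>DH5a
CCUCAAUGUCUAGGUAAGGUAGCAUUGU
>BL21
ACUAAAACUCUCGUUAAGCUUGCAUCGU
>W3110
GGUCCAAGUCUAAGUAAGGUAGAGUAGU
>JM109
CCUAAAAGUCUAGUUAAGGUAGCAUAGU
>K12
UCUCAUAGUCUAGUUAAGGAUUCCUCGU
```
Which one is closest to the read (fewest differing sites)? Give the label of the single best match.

JM109

Hamming distances to read — DH5a: 3; BL21: 6; W3110: 8; JM109: 2; K12: 6.
Smallest is JM109 with 2 mismatches.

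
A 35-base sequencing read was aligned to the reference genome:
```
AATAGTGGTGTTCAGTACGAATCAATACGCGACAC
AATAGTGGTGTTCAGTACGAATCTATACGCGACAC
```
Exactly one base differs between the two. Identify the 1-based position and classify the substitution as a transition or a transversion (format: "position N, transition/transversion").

The sequences differ only at position 24: A→T (purine→pyrimidine), a transversion.

position 24, transversion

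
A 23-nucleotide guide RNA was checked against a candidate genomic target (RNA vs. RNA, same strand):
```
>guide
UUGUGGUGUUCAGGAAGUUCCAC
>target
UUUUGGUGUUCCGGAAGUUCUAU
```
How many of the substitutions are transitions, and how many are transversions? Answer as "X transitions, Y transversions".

2 transitions, 2 transversions

Transitions (purine↔purine or pyrimidine↔pyrimidine): 21 C→U, 23 C→U.
Transversions (purine↔pyrimidine): 3 G→U, 12 A→C.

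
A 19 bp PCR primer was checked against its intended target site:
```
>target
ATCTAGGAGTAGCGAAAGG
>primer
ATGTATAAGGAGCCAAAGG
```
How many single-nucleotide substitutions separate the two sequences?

5

Comparing position by position, 5 positions differ: 3 (C/G), 6 (G/T), 7 (G/A), 10 (T/G), 14 (G/C).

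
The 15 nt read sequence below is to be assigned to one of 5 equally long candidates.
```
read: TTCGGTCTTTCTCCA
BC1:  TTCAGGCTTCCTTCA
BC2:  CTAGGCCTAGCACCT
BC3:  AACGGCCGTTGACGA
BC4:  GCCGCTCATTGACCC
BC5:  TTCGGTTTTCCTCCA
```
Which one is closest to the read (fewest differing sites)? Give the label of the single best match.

Hamming distances to read — BC1: 4; BC2: 7; BC3: 7; BC4: 7; BC5: 2.
Smallest is BC5 with 2 mismatches.

BC5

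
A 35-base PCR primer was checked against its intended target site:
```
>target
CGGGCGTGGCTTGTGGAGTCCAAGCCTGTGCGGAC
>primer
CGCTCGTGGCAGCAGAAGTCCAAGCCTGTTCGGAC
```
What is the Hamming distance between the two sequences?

8

Comparing position by position, 8 positions differ: 3 (G/C), 4 (G/T), 11 (T/A), 12 (T/G), 13 (G/C), 14 (T/A), 16 (G/A), 30 (G/T).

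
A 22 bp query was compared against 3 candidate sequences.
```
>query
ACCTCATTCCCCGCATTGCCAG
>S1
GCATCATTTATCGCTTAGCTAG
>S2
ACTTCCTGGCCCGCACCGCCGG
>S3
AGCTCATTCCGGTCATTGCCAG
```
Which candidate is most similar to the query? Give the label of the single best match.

S3

S1 differs at 8 bases; S2 differs at 7 bases; S3 differs at 4 bases. The closest is S3.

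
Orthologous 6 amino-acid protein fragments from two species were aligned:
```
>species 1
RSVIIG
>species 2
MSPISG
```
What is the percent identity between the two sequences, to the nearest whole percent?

Mismatches at positions 1, 3, 5 (1-based): 3 of 6.
Identical positions: 3/6 = 50% → 50%.

50%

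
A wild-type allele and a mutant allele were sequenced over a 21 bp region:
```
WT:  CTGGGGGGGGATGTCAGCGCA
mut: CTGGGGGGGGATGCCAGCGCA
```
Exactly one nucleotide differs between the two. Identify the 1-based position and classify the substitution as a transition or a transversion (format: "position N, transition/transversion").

position 14, transition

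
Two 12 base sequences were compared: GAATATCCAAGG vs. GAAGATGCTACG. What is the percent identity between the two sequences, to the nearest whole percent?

4 positions differ (4, 7, 9, 11), so 8 of 12 match: 8/12 = 66.67%.

67%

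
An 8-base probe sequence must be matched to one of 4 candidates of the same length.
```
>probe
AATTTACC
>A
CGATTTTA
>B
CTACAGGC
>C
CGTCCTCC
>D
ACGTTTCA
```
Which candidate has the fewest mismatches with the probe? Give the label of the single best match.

Hamming distances to probe — A: 6; B: 7; C: 5; D: 4.
Smallest is D with 4 mismatches.

D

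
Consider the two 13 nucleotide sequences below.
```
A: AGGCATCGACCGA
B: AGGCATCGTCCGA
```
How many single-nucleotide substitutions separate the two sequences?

The sequences differ at bases 9 (1-based) — 1 in total.

1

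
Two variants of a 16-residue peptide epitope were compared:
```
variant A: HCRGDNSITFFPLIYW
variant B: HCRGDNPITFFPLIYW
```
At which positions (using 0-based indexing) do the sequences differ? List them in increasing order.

6

Scanning 0-based: 6: S/P.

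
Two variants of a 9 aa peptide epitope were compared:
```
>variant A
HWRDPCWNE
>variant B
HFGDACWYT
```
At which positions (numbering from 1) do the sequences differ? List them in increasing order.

Differences at position 2 (W→F), position 3 (R→G), position 5 (P→A), position 8 (N→Y), position 9 (E→T).

2, 3, 5, 8, 9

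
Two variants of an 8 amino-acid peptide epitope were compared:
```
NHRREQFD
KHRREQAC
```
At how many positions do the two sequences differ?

The sequences differ at positions 1, 7, 8 (1-based) — 3 in total.

3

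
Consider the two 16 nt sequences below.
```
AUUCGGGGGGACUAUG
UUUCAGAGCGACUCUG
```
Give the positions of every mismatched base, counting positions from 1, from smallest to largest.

Scanning 1-based: 1: A/U; 5: G/A; 7: G/A; 9: G/C; 14: A/C.

1, 5, 7, 9, 14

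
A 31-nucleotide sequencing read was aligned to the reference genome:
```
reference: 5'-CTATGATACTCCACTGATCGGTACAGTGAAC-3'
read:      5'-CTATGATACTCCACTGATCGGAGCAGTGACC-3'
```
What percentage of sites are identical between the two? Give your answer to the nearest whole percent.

90%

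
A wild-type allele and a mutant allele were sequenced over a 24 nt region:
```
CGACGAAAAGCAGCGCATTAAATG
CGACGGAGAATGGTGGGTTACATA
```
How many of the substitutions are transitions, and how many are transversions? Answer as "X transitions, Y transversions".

Transitions (purine↔purine or pyrimidine↔pyrimidine): 6 A→G, 8 A→G, 10 G→A, 11 C→T, 12 A→G, 14 C→T, 17 A→G, 24 G→A.
Transversions (purine↔pyrimidine): 16 C→G, 21 A→C.

8 transitions, 2 transversions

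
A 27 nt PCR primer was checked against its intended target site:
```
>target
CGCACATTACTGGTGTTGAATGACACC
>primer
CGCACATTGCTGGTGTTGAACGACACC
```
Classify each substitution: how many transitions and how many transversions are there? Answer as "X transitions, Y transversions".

Mismatches (1-based):
base 9: A→G (purine→purine, transition)
base 21: T→C (pyrimidine→pyrimidine, transition)

2 transitions, 0 transversions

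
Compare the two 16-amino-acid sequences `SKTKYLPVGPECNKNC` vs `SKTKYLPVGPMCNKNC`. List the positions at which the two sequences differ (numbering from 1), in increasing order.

11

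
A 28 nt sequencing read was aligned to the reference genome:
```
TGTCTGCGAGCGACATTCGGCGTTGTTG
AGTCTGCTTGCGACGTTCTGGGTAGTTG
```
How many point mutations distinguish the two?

7

Comparing position by position, 7 bases differ: 1 (T/A), 8 (G/T), 9 (A/T), 15 (A/G), 19 (G/T), 21 (C/G), 24 (T/A).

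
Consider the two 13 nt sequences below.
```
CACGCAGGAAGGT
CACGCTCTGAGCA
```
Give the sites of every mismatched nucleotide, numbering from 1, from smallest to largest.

6, 7, 8, 9, 12, 13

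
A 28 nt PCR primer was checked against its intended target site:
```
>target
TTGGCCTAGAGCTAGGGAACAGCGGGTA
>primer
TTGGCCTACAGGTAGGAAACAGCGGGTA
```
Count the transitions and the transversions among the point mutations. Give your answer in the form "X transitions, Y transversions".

1 transition, 2 transversions

Mismatches (1-based):
position 9: G→C (purine→pyrimidine, transversion)
position 12: C→G (pyrimidine→purine, transversion)
position 17: G→A (purine→purine, transition)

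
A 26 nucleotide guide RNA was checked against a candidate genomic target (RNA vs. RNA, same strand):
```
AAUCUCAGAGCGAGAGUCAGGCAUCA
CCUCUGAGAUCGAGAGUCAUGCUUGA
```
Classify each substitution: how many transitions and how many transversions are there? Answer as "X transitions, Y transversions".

Transitions (purine↔purine or pyrimidine↔pyrimidine): none.
Transversions (purine↔pyrimidine): 1 A→C, 2 A→C, 6 C→G, 10 G→U, 20 G→U, 23 A→U, 25 C→G.

0 transitions, 7 transversions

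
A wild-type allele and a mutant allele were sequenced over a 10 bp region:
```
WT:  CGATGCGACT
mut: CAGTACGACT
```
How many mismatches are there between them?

3

Comparing position by position, 3 sites differ: 2 (G/A), 3 (A/G), 5 (G/A).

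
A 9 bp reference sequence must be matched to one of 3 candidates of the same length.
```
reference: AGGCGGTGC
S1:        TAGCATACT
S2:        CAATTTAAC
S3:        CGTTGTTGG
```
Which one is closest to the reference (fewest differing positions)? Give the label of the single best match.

S3

Hamming distances to reference — S1: 7; S2: 8; S3: 5.
Smallest is S3 with 5 mismatches.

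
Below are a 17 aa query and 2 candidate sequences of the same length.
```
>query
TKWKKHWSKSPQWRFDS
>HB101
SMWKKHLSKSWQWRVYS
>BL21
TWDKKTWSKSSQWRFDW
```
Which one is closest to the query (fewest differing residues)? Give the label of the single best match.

BL21

Hamming distances to query — HB101: 6; BL21: 5.
Smallest is BL21 with 5 mismatches.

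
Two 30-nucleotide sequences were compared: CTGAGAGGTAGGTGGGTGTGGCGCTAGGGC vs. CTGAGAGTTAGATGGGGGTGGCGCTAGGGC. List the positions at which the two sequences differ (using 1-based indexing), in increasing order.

Scanning 1-based: 8: G/T; 12: G/A; 17: T/G.

8, 12, 17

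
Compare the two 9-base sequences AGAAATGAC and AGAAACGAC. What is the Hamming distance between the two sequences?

Mismatches (1-based): base 6: T→C.

1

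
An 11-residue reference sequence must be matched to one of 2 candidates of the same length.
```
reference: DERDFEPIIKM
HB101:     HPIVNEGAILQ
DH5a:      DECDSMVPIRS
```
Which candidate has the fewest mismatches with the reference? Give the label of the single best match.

DH5a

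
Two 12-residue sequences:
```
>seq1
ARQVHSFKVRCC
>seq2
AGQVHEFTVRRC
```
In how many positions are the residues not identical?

4

The sequences differ at positions 2, 6, 8, 11 (1-based) — 4 in total.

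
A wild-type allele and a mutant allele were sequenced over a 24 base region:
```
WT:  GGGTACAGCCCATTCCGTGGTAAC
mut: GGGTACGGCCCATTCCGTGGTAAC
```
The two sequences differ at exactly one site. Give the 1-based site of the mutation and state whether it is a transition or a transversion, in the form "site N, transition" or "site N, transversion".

site 7, transition

The sequences differ only at site 7: A→G (purine→purine), a transition.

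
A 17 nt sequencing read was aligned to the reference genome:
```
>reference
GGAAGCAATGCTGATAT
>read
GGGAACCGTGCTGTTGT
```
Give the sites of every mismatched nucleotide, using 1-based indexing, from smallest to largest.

3, 5, 7, 8, 14, 16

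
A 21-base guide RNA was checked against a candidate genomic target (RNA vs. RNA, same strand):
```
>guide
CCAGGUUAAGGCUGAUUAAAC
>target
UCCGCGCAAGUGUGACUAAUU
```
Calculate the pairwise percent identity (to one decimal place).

Mismatches at positions 1, 3, 5, 6, 7, 11, 12, 16, 20, 21 (1-based): 10 of 21.
Identical positions: 11/21 = 52.38% → 52.4%.

52.4%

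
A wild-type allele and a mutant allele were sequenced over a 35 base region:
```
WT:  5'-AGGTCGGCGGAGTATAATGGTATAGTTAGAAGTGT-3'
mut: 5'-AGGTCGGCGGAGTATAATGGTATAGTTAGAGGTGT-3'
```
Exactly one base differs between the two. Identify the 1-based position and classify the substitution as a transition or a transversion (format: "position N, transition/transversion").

The sequences differ only at position 31: A→G (purine→purine), a transition.

position 31, transition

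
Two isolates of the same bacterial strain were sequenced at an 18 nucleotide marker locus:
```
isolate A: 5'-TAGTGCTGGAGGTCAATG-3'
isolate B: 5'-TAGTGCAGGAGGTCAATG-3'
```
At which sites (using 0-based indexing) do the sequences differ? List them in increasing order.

6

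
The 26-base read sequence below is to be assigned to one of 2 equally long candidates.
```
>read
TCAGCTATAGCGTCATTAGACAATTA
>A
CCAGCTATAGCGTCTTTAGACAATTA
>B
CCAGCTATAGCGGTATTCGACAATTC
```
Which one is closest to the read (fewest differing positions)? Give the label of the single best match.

Hamming distances to read — A: 2; B: 5.
Smallest is A with 2 mismatches.

A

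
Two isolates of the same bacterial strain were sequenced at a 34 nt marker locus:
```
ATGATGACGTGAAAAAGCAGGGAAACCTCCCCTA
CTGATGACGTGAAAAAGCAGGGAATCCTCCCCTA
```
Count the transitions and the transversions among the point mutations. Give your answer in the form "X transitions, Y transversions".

Transitions (purine↔purine or pyrimidine↔pyrimidine): none.
Transversions (purine↔pyrimidine): 1 A→C, 25 A→T.

0 transitions, 2 transversions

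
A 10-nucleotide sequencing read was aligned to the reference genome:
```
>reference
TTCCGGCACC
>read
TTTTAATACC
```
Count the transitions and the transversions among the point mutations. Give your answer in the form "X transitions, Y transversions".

5 transitions, 0 transversions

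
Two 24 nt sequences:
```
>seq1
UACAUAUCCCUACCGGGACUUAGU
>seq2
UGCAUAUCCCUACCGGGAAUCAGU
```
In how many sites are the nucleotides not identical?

3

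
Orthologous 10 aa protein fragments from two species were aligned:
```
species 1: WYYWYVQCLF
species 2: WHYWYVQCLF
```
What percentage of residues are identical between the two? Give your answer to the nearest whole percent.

90%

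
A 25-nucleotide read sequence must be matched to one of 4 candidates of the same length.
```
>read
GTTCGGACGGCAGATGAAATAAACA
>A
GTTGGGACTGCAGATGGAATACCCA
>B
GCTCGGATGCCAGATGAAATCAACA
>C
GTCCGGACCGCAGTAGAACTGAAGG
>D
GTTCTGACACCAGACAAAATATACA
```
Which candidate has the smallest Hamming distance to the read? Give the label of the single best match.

B

A differs at 5 positions; B differs at 4 positions; C differs at 8 positions; D differs at 6 positions. The closest is B.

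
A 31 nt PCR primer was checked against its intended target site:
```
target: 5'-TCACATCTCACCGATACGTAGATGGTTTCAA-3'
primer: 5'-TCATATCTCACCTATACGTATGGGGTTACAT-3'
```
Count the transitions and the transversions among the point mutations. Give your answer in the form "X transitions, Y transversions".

2 transitions, 5 transversions

Transitions (purine↔purine or pyrimidine↔pyrimidine): 4 C→T, 22 A→G.
Transversions (purine↔pyrimidine): 13 G→T, 21 G→T, 23 T→G, 28 T→A, 31 A→T.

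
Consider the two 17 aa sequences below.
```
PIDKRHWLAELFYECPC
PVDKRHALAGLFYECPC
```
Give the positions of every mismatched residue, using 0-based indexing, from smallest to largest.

Differences at position 1 (I→V), position 6 (W→A), position 9 (E→G).

1, 6, 9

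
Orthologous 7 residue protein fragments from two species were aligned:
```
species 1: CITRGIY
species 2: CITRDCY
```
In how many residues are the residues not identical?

2

Mismatches (1-based): residue 5: G→D; residue 6: I→C.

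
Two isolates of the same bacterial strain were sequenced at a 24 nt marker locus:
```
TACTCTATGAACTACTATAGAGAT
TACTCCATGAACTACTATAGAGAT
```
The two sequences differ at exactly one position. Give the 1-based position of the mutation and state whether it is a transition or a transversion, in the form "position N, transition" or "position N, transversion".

position 6, transition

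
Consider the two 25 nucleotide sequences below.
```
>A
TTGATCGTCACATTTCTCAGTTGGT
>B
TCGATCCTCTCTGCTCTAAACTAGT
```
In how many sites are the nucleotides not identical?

10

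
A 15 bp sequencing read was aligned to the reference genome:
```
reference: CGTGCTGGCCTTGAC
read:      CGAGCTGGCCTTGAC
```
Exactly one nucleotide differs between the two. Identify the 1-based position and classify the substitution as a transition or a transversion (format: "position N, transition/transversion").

The sequences differ only at position 3: T→A (pyrimidine→purine), a transversion.

position 3, transversion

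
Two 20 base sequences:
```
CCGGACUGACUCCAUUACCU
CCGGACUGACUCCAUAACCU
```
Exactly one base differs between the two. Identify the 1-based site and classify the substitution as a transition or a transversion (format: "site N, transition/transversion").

site 16, transversion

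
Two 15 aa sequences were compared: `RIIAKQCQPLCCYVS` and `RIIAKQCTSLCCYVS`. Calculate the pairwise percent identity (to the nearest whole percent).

Mismatches at positions 8, 9 (1-based): 2 of 15.
Identical positions: 13/15 = 86.67% → 87%.

87%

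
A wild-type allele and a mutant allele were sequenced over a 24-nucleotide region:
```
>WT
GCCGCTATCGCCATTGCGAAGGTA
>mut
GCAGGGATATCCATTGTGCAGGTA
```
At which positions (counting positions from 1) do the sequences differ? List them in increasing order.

Differences at position 3 (C→A), position 5 (C→G), position 6 (T→G), position 9 (C→A), position 10 (G→T), position 17 (C→T), position 19 (A→C).

3, 5, 6, 9, 10, 17, 19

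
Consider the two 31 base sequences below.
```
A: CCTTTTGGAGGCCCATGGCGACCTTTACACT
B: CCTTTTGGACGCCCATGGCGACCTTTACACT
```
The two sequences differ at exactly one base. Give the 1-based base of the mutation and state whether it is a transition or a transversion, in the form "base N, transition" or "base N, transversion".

base 10, transversion

Base 10 changes G→C. G is a purine and C is a pyrimidine, so this is a transversion.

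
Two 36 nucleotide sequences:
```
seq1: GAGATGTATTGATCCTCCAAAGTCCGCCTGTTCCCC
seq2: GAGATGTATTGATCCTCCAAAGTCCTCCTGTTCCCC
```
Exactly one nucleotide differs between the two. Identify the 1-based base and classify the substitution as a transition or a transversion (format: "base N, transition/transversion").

Base 26 changes G→T. G is a purine and T is a pyrimidine, so this is a transversion.

base 26, transversion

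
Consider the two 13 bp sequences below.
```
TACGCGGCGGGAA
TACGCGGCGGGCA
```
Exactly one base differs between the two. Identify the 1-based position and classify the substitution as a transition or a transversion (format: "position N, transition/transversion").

Position 12 changes A→C. A is a purine and C is a pyrimidine, so this is a transversion.

position 12, transversion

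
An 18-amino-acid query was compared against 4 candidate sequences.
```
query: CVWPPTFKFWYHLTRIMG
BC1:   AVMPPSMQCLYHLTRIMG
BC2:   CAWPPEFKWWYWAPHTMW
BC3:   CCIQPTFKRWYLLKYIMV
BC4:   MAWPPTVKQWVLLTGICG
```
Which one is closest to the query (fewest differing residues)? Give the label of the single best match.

BC1 differs at 7 residues; BC2 differs at 9 residues; BC3 differs at 8 residues; BC4 differs at 8 residues. The closest is BC1.

BC1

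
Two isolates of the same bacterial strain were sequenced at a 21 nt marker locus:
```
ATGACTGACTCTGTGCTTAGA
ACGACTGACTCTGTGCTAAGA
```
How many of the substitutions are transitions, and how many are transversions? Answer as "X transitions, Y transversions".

Mismatches (1-based):
position 2: T→C (pyrimidine→pyrimidine, transition)
position 18: T→A (pyrimidine→purine, transversion)

1 transition, 1 transversion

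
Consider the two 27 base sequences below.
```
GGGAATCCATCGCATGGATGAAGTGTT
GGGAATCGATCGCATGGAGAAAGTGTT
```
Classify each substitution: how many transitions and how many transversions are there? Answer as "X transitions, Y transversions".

Mismatches (1-based):
site 8: C→G (pyrimidine→purine, transversion)
site 19: T→G (pyrimidine→purine, transversion)
site 20: G→A (purine→purine, transition)

1 transition, 2 transversions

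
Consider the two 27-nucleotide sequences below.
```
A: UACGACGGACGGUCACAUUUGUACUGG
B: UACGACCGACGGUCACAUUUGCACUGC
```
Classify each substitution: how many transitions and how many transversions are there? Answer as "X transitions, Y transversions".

Mismatches (1-based):
base 7: G→C (purine→pyrimidine, transversion)
base 22: U→C (pyrimidine→pyrimidine, transition)
base 27: G→C (purine→pyrimidine, transversion)

1 transition, 2 transversions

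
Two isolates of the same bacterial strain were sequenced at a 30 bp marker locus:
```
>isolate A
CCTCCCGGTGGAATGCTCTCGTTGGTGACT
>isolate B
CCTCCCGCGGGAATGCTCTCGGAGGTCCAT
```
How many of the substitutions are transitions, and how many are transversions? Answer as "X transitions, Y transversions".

0 transitions, 7 transversions

Transitions (purine↔purine or pyrimidine↔pyrimidine): none.
Transversions (purine↔pyrimidine): 8 G→C, 9 T→G, 22 T→G, 23 T→A, 27 G→C, 28 A→C, 29 C→A.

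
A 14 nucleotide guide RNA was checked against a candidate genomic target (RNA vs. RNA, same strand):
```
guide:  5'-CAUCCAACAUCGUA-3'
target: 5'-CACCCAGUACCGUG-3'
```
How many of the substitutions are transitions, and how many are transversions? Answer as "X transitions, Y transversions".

Mismatches (1-based):
base 3: U→C (pyrimidine→pyrimidine, transition)
base 7: A→G (purine→purine, transition)
base 8: C→U (pyrimidine→pyrimidine, transition)
base 10: U→C (pyrimidine→pyrimidine, transition)
base 14: A→G (purine→purine, transition)

5 transitions, 0 transversions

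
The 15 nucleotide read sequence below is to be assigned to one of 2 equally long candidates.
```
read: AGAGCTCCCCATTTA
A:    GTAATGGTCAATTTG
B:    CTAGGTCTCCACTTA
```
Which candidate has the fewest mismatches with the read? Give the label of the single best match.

B

A differs at 9 sites; B differs at 5 sites. The closest is B.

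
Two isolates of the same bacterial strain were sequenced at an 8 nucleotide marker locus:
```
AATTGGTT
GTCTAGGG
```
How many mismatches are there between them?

6

Mismatches (1-based): position 1: A→G; position 2: A→T; position 3: T→C; position 5: G→A; position 7: T→G; position 8: T→G.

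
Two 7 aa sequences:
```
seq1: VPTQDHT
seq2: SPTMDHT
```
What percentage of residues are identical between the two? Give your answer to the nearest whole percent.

71%

Mismatches at positions 1, 4 (1-based): 2 of 7.
Identical positions: 5/7 = 71.43% → 71%.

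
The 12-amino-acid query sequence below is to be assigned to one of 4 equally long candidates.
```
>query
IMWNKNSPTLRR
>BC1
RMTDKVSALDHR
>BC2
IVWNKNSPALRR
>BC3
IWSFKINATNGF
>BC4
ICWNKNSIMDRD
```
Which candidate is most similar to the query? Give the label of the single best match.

BC2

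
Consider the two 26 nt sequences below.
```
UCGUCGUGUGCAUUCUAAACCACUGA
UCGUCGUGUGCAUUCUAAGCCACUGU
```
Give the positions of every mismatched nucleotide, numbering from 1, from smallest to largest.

Scanning 1-based: 19: A/G; 26: A/U.

19, 26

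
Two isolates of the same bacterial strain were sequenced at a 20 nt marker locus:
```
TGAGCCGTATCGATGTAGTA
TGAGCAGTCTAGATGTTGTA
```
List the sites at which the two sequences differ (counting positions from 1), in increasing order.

6, 9, 11, 17

Scanning 1-based: 6: C/A; 9: A/C; 11: C/A; 17: A/T.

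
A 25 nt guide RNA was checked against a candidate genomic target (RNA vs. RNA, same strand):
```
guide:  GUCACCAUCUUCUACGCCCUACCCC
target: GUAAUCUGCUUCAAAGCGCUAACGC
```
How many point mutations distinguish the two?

9

The sequences differ at positions 3, 5, 7, 8, 13, 15, 18, 22, 24 (1-based) — 9 in total.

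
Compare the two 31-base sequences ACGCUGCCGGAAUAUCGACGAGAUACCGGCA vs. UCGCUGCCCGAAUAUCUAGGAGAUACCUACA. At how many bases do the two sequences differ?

6

The sequences differ at bases 1, 9, 17, 19, 28, 29 (1-based) — 6 in total.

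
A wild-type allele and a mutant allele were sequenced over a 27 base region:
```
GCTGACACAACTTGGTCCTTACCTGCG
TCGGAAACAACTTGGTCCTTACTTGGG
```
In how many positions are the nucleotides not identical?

The sequences differ at positions 1, 3, 6, 23, 26 (1-based) — 5 in total.

5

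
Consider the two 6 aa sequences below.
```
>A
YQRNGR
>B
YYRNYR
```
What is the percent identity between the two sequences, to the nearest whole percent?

2 positions differ (2, 5), so 4 of 6 match: 4/6 = 66.67%.

67%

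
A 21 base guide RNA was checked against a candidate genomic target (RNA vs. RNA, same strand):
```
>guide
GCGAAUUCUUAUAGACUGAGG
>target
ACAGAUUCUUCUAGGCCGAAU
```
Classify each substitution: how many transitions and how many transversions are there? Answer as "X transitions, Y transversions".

6 transitions, 2 transversions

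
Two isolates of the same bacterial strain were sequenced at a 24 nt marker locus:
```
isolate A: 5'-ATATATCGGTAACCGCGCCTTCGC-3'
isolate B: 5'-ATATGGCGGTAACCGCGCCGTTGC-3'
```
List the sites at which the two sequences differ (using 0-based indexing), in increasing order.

Scanning 0-based: 4: A/G; 5: T/G; 19: T/G; 21: C/T.

4, 5, 19, 21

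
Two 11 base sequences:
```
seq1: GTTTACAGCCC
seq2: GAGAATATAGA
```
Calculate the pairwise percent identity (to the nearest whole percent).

8 positions differ (2, 3, 4, 6, 8, 9, 10, 11), so 3 of 11 match: 3/11 = 27.27%.

27%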